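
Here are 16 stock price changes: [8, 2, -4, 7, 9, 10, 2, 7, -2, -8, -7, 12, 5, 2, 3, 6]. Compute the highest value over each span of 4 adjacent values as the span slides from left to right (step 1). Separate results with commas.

[8, 2, -4, 7] → max 8
[2, -4, 7, 9] → max 9
[-4, 7, 9, 10] → max 10
[7, 9, 10, 2] → max 10
[9, 10, 2, 7] → max 10
[10, 2, 7, -2] → max 10
[2, 7, -2, -8] → max 7
[7, -2, -8, -7] → max 7
[-2, -8, -7, 12] → max 12
[-8, -7, 12, 5] → max 12
[-7, 12, 5, 2] → max 12
[12, 5, 2, 3] → max 12
[5, 2, 3, 6] → max 6

8, 9, 10, 10, 10, 10, 7, 7, 12, 12, 12, 12, 6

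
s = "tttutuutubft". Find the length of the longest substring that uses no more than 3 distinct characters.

[t] 1 distinct, len 1
[t, t] 1 distinct, len 2
[t, t, t] 1 distinct, len 3
[t, t, t, u] 2 distinct, len 4
[t, t, t, u, t] 2 distinct, len 5
[t, t, t, u, t, u] 2 distinct, len 6
[t, t, t, u, t, u, u] 2 distinct, len 7
[t, t, t, u, t, u, u, t] 2 distinct, len 8
[t, t, t, u, t, u, u, t, u] 2 distinct, len 9
[t, t, t, u, t, u, u, t, u, b] 3 distinct, len 10
[u, b, f] 3 distinct, len 3
[b, f, t] 3 distinct, len 3
Longest length with ≤3 distinct: 10.

10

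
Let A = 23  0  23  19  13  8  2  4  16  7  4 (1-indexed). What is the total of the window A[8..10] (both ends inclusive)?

27

Elements at indices 8..10: 4, 16, 7
sum(4, 16, 7) = 27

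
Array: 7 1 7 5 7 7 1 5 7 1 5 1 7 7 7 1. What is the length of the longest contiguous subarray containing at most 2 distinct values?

5

add 7: window [7] (1 distinct), len 1
add 1: window [7, 1] (2 distinct), len 2
add 7: window [7, 1, 7] (2 distinct), len 3
add 5: window [7, 5] (2 distinct), len 2
add 7: window [7, 5, 7] (2 distinct), len 3
add 7: window [7, 5, 7, 7] (2 distinct), len 4
add 1: window [7, 7, 1] (2 distinct), len 3
add 5: window [1, 5] (2 distinct), len 2
add 7: window [5, 7] (2 distinct), len 2
add 1: window [7, 1] (2 distinct), len 2
add 5: window [1, 5] (2 distinct), len 2
add 1: window [1, 5, 1] (2 distinct), len 3
add 7: window [1, 7] (2 distinct), len 2
add 7: window [1, 7, 7] (2 distinct), len 3
add 7: window [1, 7, 7, 7] (2 distinct), len 4
add 1: window [1, 7, 7, 7, 1] (2 distinct), len 5
Longest length with ≤2 distinct: 5.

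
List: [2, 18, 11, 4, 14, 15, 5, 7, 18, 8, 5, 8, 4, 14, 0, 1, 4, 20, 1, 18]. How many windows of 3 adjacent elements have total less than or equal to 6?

(2, 18, 11) → sum 31
(18, 11, 4) → sum 33
(11, 4, 14) → sum 29
(4, 14, 15) → sum 33
(14, 15, 5) → sum 34
(15, 5, 7) → sum 27
(5, 7, 18) → sum 30
(7, 18, 8) → sum 33
(18, 8, 5) → sum 31
(8, 5, 8) → sum 21
(5, 8, 4) → sum 17
(8, 4, 14) → sum 26
(4, 14, 0) → sum 18
(14, 0, 1) → sum 15
(0, 1, 4) → sum 5  ≤ 6 ✓
(1, 4, 20) → sum 25
(4, 20, 1) → sum 25
(20, 1, 18) → sum 39
1 window satisfy the condition.

1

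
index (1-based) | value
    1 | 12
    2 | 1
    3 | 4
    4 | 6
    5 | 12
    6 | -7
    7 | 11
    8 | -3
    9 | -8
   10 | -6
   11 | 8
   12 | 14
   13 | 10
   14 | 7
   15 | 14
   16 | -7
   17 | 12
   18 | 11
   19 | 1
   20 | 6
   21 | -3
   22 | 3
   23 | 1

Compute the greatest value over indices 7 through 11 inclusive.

Elements at indices 7..11: 11, -3, -8, -6, 8
max(11, -3, -8, -6, 8) = 11

11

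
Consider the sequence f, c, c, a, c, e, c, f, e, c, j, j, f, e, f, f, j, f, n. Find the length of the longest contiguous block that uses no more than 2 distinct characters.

4

Extend right; when distinct count exceeds 2, shrink from the left:
add f: window [f] (1 distinct), len 1
add c: window [f, c] (2 distinct), len 2
add c: window [f, c, c] (2 distinct), len 3
add a: window [c, c, a] (2 distinct), len 3
add c: window [c, c, a, c] (2 distinct), len 4
add e: window [c, e] (2 distinct), len 2
add c: window [c, e, c] (2 distinct), len 3
add f: window [c, f] (2 distinct), len 2
add e: window [f, e] (2 distinct), len 2
add c: window [e, c] (2 distinct), len 2
add j: window [c, j] (2 distinct), len 2
add j: window [c, j, j] (2 distinct), len 3
add f: window [j, j, f] (2 distinct), len 3
add e: window [f, e] (2 distinct), len 2
add f: window [f, e, f] (2 distinct), len 3
add f: window [f, e, f, f] (2 distinct), len 4
add j: window [f, f, j] (2 distinct), len 3
add f: window [f, f, j, f] (2 distinct), len 4
add n: window [f, n] (2 distinct), len 2
Longest length with ≤2 distinct: 4.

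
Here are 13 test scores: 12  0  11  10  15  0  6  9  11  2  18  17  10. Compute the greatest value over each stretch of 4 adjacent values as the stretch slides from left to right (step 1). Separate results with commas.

12, 15, 15, 15, 15, 11, 11, 18, 18, 18

(12, 0, 11, 10) → max 12
(0, 11, 10, 15) → max 15
(11, 10, 15, 0) → max 15
(10, 15, 0, 6) → max 15
(15, 0, 6, 9) → max 15
(0, 6, 9, 11) → max 11
(6, 9, 11, 2) → max 11
(9, 11, 2, 18) → max 18
(11, 2, 18, 17) → max 18
(2, 18, 17, 10) → max 18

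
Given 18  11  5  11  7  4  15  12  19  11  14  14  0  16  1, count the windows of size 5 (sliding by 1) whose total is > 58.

18 11 5 11 7 → sum 52
11 5 11 7 4 → sum 38
5 11 7 4 15 → sum 42
11 7 4 15 12 → sum 49
7 4 15 12 19 → sum 57
4 15 12 19 11 → sum 61  > 58 ✓
15 12 19 11 14 → sum 71  > 58 ✓
12 19 11 14 14 → sum 70  > 58 ✓
19 11 14 14 0 → sum 58
11 14 14 0 16 → sum 55
14 14 0 16 1 → sum 45
3 windows satisfy the condition.

3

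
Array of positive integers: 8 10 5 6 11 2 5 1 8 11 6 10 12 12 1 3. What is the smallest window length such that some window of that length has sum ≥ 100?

14

add 8: running sum 8 < 100
add 10: running sum 18 < 100
add 5: running sum 23 < 100
add 6: running sum 29 < 100
add 11: running sum 40 < 100
add 2: running sum 42 < 100
add 5: running sum 47 < 100
add 1: running sum 48 < 100
add 8: running sum 56 < 100
add 11: running sum 67 < 100
add 6: running sum 73 < 100
add 10: running sum 83 < 100
add 12: running sum 95 < 100
add 12: shortest ending here [8, 10, 5, 6, 11, 2, 5, 1, 8, 11, 6, 10, 12, 12] sum 107, len 14
add 1: shortest ending here [10, 5, 6, 11, 2, 5, 1, 8, 11, 6, 10, 12, 12, 1] sum 100, len 14
add 3: shortest ending here [10, 5, 6, 11, 2, 5, 1, 8, 11, 6, 10, 12, 12, 1, 3] sum 103, len 15
Shortest qualifying length: 14.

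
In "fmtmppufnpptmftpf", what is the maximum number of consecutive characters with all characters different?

4

add f: [f] len 1
add m: [f, m] len 2
add t: [f, m, t] len 3
add m (repeat m, move left end past it): [t, m] len 2
add p: [t, m, p] len 3
add p (repeat p, move left end past it): [p] len 1
add u: [p, u] len 2
add f: [p, u, f] len 3
add n: [p, u, f, n] len 4
add p (repeat p, move left end past it): [u, f, n, p] len 4
add p (repeat p, move left end past it): [p] len 1
add t: [p, t] len 2
add m: [p, t, m] len 3
add f: [p, t, m, f] len 4
add t (repeat t, move left end past it): [m, f, t] len 3
add p: [m, f, t, p] len 4
add f (repeat f, move left end past it): [t, p, f] len 3
Longest all-distinct length: 4.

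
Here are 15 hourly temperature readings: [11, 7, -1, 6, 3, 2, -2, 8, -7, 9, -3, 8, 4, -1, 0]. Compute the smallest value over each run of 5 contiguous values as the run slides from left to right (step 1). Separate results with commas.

-1, -1, -2, -2, -7, -7, -7, -7, -7, -3, -3

[11, 7, -1, 6, 3] → min -1
[7, -1, 6, 3, 2] → min -1
[-1, 6, 3, 2, -2] → min -2
[6, 3, 2, -2, 8] → min -2
[3, 2, -2, 8, -7] → min -7
[2, -2, 8, -7, 9] → min -7
[-2, 8, -7, 9, -3] → min -7
[8, -7, 9, -3, 8] → min -7
[-7, 9, -3, 8, 4] → min -7
[9, -3, 8, 4, -1] → min -3
[-3, 8, 4, -1, 0] → min -3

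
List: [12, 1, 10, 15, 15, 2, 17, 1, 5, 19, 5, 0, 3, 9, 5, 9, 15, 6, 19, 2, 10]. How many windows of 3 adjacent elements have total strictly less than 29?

11

12 1 10 → sum 23  < 29 ✓
1 10 15 → sum 26  < 29 ✓
10 15 15 → sum 40
15 15 2 → sum 32
15 2 17 → sum 34
2 17 1 → sum 20  < 29 ✓
17 1 5 → sum 23  < 29 ✓
1 5 19 → sum 25  < 29 ✓
5 19 5 → sum 29
19 5 0 → sum 24  < 29 ✓
5 0 3 → sum 8  < 29 ✓
0 3 9 → sum 12  < 29 ✓
3 9 5 → sum 17  < 29 ✓
9 5 9 → sum 23  < 29 ✓
5 9 15 → sum 29
9 15 6 → sum 30
15 6 19 → sum 40
6 19 2 → sum 27  < 29 ✓
19 2 10 → sum 31
11 windows satisfy the condition.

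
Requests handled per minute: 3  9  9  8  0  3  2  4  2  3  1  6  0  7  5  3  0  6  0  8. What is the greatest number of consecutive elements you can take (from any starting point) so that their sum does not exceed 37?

13

Extend to the right; shrink from the left whenever the sum exceeds 37:
[3] sum 3 len 1
[3, 9] sum 12 len 2
[3, 9, 9] sum 21 len 3
[3, 9, 9, 8] sum 29 len 4
[3, 9, 9, 8, 0] sum 29 len 5
[3, 9, 9, 8, 0, 3] sum 32 len 6
[3, 9, 9, 8, 0, 3, 2] sum 34 len 7
[9, 9, 8, 0, 3, 2, 4] sum 35 len 7
[9, 9, 8, 0, 3, 2, 4, 2] sum 37 len 8
[9, 8, 0, 3, 2, 4, 2, 3] sum 31 len 8
[9, 8, 0, 3, 2, 4, 2, 3, 1] sum 32 len 9
[8, 0, 3, 2, 4, 2, 3, 1, 6] sum 29 len 9
[8, 0, 3, 2, 4, 2, 3, 1, 6, 0] sum 29 len 10
[8, 0, 3, 2, 4, 2, 3, 1, 6, 0, 7] sum 36 len 11
[0, 3, 2, 4, 2, 3, 1, 6, 0, 7, 5] sum 33 len 11
[0, 3, 2, 4, 2, 3, 1, 6, 0, 7, 5, 3] sum 36 len 12
[0, 3, 2, 4, 2, 3, 1, 6, 0, 7, 5, 3, 0] sum 36 len 13
[4, 2, 3, 1, 6, 0, 7, 5, 3, 0, 6] sum 37 len 11
[4, 2, 3, 1, 6, 0, 7, 5, 3, 0, 6, 0] sum 37 len 12
[1, 6, 0, 7, 5, 3, 0, 6, 0, 8] sum 36 len 10
Longest length seen: 13.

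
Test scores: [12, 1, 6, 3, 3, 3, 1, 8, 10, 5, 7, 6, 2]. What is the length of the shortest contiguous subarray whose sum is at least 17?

2

add 12: running sum 12 < 17
add 1: running sum 13 < 17
add 6: shortest ending here [12, 1, 6] sum 19, len 3
add 3: shortest ending here [12, 1, 6, 3] sum 22, len 4
add 3: shortest ending here [12, 1, 6, 3, 3] sum 25, len 5
add 3: shortest ending here [12, 1, 6, 3, 3, 3] sum 28, len 6
add 1: shortest ending here [1, 6, 3, 3, 3, 1] sum 17, len 6
add 8: shortest ending here [3, 3, 3, 1, 8] sum 18, len 5
add 10: shortest ending here [8, 10] sum 18, len 2
add 5: shortest ending here [8, 10, 5] sum 23, len 3
add 7: shortest ending here [10, 5, 7] sum 22, len 3
add 6: shortest ending here [5, 7, 6] sum 18, len 3
add 2: shortest ending here [5, 7, 6, 2] sum 20, len 4
Shortest qualifying length: 2.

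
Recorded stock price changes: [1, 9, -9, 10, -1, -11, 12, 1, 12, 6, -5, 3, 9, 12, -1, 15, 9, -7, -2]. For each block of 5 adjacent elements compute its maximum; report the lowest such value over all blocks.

10

(1, 9, -9, 10, -1) → max 10
(9, -9, 10, -1, -11) → max 10
(-9, 10, -1, -11, 12) → max 12
(10, -1, -11, 12, 1) → max 12
(-1, -11, 12, 1, 12) → max 12
(-11, 12, 1, 12, 6) → max 12
(12, 1, 12, 6, -5) → max 12
(1, 12, 6, -5, 3) → max 12
(12, 6, -5, 3, 9) → max 12
(6, -5, 3, 9, 12) → max 12
(-5, 3, 9, 12, -1) → max 12
(3, 9, 12, -1, 15) → max 15
(9, 12, -1, 15, 9) → max 15
(12, -1, 15, 9, -7) → max 15
(-1, 15, 9, -7, -2) → max 15
Lowest of these is 10.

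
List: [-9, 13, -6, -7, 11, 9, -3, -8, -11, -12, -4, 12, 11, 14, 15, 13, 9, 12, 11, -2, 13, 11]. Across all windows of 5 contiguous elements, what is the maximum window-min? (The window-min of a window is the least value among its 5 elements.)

-9 13 -6 -7 11 → min -9
13 -6 -7 11 9 → min -7
-6 -7 11 9 -3 → min -7
-7 11 9 -3 -8 → min -8
11 9 -3 -8 -11 → min -11
9 -3 -8 -11 -12 → min -12
-3 -8 -11 -12 -4 → min -12
-8 -11 -12 -4 12 → min -12
-11 -12 -4 12 11 → min -12
-12 -4 12 11 14 → min -12
-4 12 11 14 15 → min -4
12 11 14 15 13 → min 11
11 14 15 13 9 → min 9
14 15 13 9 12 → min 9
15 13 9 12 11 → min 9
13 9 12 11 -2 → min -2
9 12 11 -2 13 → min -2
12 11 -2 13 11 → min -2
Maximum of these is 11.

11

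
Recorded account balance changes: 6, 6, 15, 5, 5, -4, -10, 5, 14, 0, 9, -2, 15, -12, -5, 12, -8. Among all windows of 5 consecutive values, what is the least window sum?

1

[6, 6, 15, 5, 5] → sum 37
[6, 15, 5, 5, -4] → sum 27
[15, 5, 5, -4, -10] → sum 11
[5, 5, -4, -10, 5] → sum 1
[5, -4, -10, 5, 14] → sum 10
[-4, -10, 5, 14, 0] → sum 5
[-10, 5, 14, 0, 9] → sum 18
[5, 14, 0, 9, -2] → sum 26
[14, 0, 9, -2, 15] → sum 36
[0, 9, -2, 15, -12] → sum 10
[9, -2, 15, -12, -5] → sum 5
[-2, 15, -12, -5, 12] → sum 8
[15, -12, -5, 12, -8] → sum 2
Least of these is 1.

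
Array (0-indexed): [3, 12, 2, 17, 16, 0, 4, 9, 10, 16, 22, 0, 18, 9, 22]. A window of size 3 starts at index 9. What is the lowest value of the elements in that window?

0

Elements at indices 9..11: 16, 22, 0
min(16, 22, 0) = 0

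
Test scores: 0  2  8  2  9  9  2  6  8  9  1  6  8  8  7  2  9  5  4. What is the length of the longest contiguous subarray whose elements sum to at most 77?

add 0: [0] sum 0, len 1
add 2: [0, 2] sum 2, len 2
add 8: [0, 2, 8] sum 10, len 3
add 2: [0, 2, 8, 2] sum 12, len 4
add 9: [0, 2, 8, 2, 9] sum 21, len 5
add 9: [0, 2, 8, 2, 9, 9] sum 30, len 6
add 2: [0, 2, 8, 2, 9, 9, 2] sum 32, len 7
add 6: [0, 2, 8, 2, 9, 9, 2, 6] sum 38, len 8
add 8: [0, 2, 8, 2, 9, 9, 2, 6, 8] sum 46, len 9
add 9: [0, 2, 8, 2, 9, 9, 2, 6, 8, 9] sum 55, len 10
add 1: [0, 2, 8, 2, 9, 9, 2, 6, 8, 9, 1] sum 56, len 11
add 6: [0, 2, 8, 2, 9, 9, 2, 6, 8, 9, 1, 6] sum 62, len 12
add 8: [0, 2, 8, 2, 9, 9, 2, 6, 8, 9, 1, 6, 8] sum 70, len 13
add 8: [8, 2, 9, 9, 2, 6, 8, 9, 1, 6, 8, 8] sum 76, len 12
add 7: [2, 9, 9, 2, 6, 8, 9, 1, 6, 8, 8, 7] sum 75, len 12
add 2: [2, 9, 9, 2, 6, 8, 9, 1, 6, 8, 8, 7, 2] sum 77, len 13
add 9: [9, 2, 6, 8, 9, 1, 6, 8, 8, 7, 2, 9] sum 75, len 12
add 5: [2, 6, 8, 9, 1, 6, 8, 8, 7, 2, 9, 5] sum 71, len 12
add 4: [2, 6, 8, 9, 1, 6, 8, 8, 7, 2, 9, 5, 4] sum 75, len 13
Longest length seen: 13.

13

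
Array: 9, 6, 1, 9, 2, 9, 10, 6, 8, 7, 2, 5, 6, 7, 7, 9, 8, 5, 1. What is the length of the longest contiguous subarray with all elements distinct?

7

[9] len 1
[9, 6] len 2
[9, 6, 1] len 3
[6, 1, 9] len 3
[6, 1, 9, 2] len 4
[2, 9] len 2
[2, 9, 10] len 3
[2, 9, 10, 6] len 4
[2, 9, 10, 6, 8] len 5
[2, 9, 10, 6, 8, 7] len 6
[9, 10, 6, 8, 7, 2] len 6
[9, 10, 6, 8, 7, 2, 5] len 7
[8, 7, 2, 5, 6] len 5
[2, 5, 6, 7] len 4
[7] len 1
[7, 9] len 2
[7, 9, 8] len 3
[7, 9, 8, 5] len 4
[7, 9, 8, 5, 1] len 5
Longest all-distinct length: 7.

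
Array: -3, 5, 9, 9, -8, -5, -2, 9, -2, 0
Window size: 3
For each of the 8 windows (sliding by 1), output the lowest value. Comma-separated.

-3, 5, -8, -8, -8, -5, -2, -2

-3 5 9 → min -3
5 9 9 → min 5
9 9 -8 → min -8
9 -8 -5 → min -8
-8 -5 -2 → min -8
-5 -2 9 → min -5
-2 9 -2 → min -2
9 -2 0 → min -2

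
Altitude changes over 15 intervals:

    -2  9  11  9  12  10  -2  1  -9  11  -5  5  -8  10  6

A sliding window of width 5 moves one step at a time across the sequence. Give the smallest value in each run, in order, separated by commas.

-2, 9, -2, -2, -9, -9, -9, -9, -9, -8, -8

Sliding a size-5 window across the 15 values:
[-2, 9, 11, 9, 12] → min -2
[9, 11, 9, 12, 10] → min 9
[11, 9, 12, 10, -2] → min -2
[9, 12, 10, -2, 1] → min -2
[12, 10, -2, 1, -9] → min -9
[10, -2, 1, -9, 11] → min -9
[-2, 1, -9, 11, -5] → min -9
[1, -9, 11, -5, 5] → min -9
[-9, 11, -5, 5, -8] → min -9
[11, -5, 5, -8, 10] → min -8
[-5, 5, -8, 10, 6] → min -8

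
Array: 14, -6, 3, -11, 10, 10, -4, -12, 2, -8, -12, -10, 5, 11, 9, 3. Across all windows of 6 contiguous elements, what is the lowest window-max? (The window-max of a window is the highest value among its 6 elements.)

[14, -6, 3, -11, 10, 10] → max 14
[-6, 3, -11, 10, 10, -4] → max 10
[3, -11, 10, 10, -4, -12] → max 10
[-11, 10, 10, -4, -12, 2] → max 10
[10, 10, -4, -12, 2, -8] → max 10
[10, -4, -12, 2, -8, -12] → max 10
[-4, -12, 2, -8, -12, -10] → max 2
[-12, 2, -8, -12, -10, 5] → max 5
[2, -8, -12, -10, 5, 11] → max 11
[-8, -12, -10, 5, 11, 9] → max 11
[-12, -10, 5, 11, 9, 3] → max 11
Lowest of these is 2.

2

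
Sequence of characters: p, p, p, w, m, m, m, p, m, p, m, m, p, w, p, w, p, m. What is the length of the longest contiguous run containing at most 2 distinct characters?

9

Extend right; when distinct count exceeds 2, shrink from the left:
[p] 1 distinct, len 1
[p, p] 1 distinct, len 2
[p, p, p] 1 distinct, len 3
[p, p, p, w] 2 distinct, len 4
[w, m] 2 distinct, len 2
[w, m, m] 2 distinct, len 3
[w, m, m, m] 2 distinct, len 4
[m, m, m, p] 2 distinct, len 4
[m, m, m, p, m] 2 distinct, len 5
[m, m, m, p, m, p] 2 distinct, len 6
[m, m, m, p, m, p, m] 2 distinct, len 7
[m, m, m, p, m, p, m, m] 2 distinct, len 8
[m, m, m, p, m, p, m, m, p] 2 distinct, len 9
[p, w] 2 distinct, len 2
[p, w, p] 2 distinct, len 3
[p, w, p, w] 2 distinct, len 4
[p, w, p, w, p] 2 distinct, len 5
[p, m] 2 distinct, len 2
Longest length with ≤2 distinct: 9.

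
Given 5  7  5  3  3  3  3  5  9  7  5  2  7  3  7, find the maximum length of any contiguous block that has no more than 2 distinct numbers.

6

[5] 1 distinct, len 1
[5, 7] 2 distinct, len 2
[5, 7, 5] 2 distinct, len 3
[5, 3] 2 distinct, len 2
[5, 3, 3] 2 distinct, len 3
[5, 3, 3, 3] 2 distinct, len 4
[5, 3, 3, 3, 3] 2 distinct, len 5
[5, 3, 3, 3, 3, 5] 2 distinct, len 6
[5, 9] 2 distinct, len 2
[9, 7] 2 distinct, len 2
[7, 5] 2 distinct, len 2
[5, 2] 2 distinct, len 2
[2, 7] 2 distinct, len 2
[7, 3] 2 distinct, len 2
[7, 3, 7] 2 distinct, len 3
Longest length with ≤2 distinct: 6.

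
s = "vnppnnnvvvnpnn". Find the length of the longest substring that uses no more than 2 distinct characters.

add v: window [v] (1 distinct), len 1
add n: window [v, n] (2 distinct), len 2
add p: window [n, p] (2 distinct), len 2
add p: window [n, p, p] (2 distinct), len 3
add n: window [n, p, p, n] (2 distinct), len 4
add n: window [n, p, p, n, n] (2 distinct), len 5
add n: window [n, p, p, n, n, n] (2 distinct), len 6
add v: window [n, n, n, v] (2 distinct), len 4
add v: window [n, n, n, v, v] (2 distinct), len 5
add v: window [n, n, n, v, v, v] (2 distinct), len 6
add n: window [n, n, n, v, v, v, n] (2 distinct), len 7
add p: window [n, p] (2 distinct), len 2
add n: window [n, p, n] (2 distinct), len 3
add n: window [n, p, n, n] (2 distinct), len 4
Longest length with ≤2 distinct: 7.

7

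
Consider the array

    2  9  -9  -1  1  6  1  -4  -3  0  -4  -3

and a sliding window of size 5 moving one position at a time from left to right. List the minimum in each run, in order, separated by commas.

-9, -9, -9, -4, -4, -4, -4, -4

2 9 -9 -1 1 → min -9
9 -9 -1 1 6 → min -9
-9 -1 1 6 1 → min -9
-1 1 6 1 -4 → min -4
1 6 1 -4 -3 → min -4
6 1 -4 -3 0 → min -4
1 -4 -3 0 -4 → min -4
-4 -3 0 -4 -3 → min -4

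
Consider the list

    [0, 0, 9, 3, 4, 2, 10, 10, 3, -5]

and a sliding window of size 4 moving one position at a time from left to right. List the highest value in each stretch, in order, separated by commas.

0 0 9 3 → max 9
0 9 3 4 → max 9
9 3 4 2 → max 9
3 4 2 10 → max 10
4 2 10 10 → max 10
2 10 10 3 → max 10
10 10 3 -5 → max 10

9, 9, 9, 10, 10, 10, 10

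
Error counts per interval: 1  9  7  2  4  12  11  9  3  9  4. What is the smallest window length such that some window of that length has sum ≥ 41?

5

Extend right; whenever the sum reaches 41, record the length and shrink from the left:
add 1: running sum 1 < 41
add 9: running sum 10 < 41
add 7: running sum 17 < 41
add 2: running sum 19 < 41
add 4: running sum 23 < 41
add 12: running sum 35 < 41
add 11: shortest ending here [9, 7, 2, 4, 12, 11] sum 45, len 6
add 9: shortest ending here [7, 2, 4, 12, 11, 9] sum 45, len 6
add 3: shortest ending here [2, 4, 12, 11, 9, 3] sum 41, len 6
add 9: shortest ending here [12, 11, 9, 3, 9] sum 44, len 5
add 4: shortest ending here [12, 11, 9, 3, 9, 4] sum 48, len 6
Shortest qualifying length: 5.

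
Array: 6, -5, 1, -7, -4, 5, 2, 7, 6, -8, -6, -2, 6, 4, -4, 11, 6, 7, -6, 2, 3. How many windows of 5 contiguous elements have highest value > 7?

5

[6, -5, 1, -7, -4] → max 6
[-5, 1, -7, -4, 5] → max 5
[1, -7, -4, 5, 2] → max 5
[-7, -4, 5, 2, 7] → max 7
[-4, 5, 2, 7, 6] → max 7
[5, 2, 7, 6, -8] → max 7
[2, 7, 6, -8, -6] → max 7
[7, 6, -8, -6, -2] → max 7
[6, -8, -6, -2, 6] → max 6
[-8, -6, -2, 6, 4] → max 6
[-6, -2, 6, 4, -4] → max 6
[-2, 6, 4, -4, 11] → max 11  > 7 ✓
[6, 4, -4, 11, 6] → max 11  > 7 ✓
[4, -4, 11, 6, 7] → max 11  > 7 ✓
[-4, 11, 6, 7, -6] → max 11  > 7 ✓
[11, 6, 7, -6, 2] → max 11  > 7 ✓
[6, 7, -6, 2, 3] → max 7
5 windows satisfy the condition.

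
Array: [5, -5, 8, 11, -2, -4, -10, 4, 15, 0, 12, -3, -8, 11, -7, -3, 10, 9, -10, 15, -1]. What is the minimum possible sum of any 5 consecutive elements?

[5, -5, 8, 11, -2] → sum 17
[-5, 8, 11, -2, -4] → sum 8
[8, 11, -2, -4, -10] → sum 3
[11, -2, -4, -10, 4] → sum -1
[-2, -4, -10, 4, 15] → sum 3
[-4, -10, 4, 15, 0] → sum 5
[-10, 4, 15, 0, 12] → sum 21
[4, 15, 0, 12, -3] → sum 28
[15, 0, 12, -3, -8] → sum 16
[0, 12, -3, -8, 11] → sum 12
[12, -3, -8, 11, -7] → sum 5
[-3, -8, 11, -7, -3] → sum -10
[-8, 11, -7, -3, 10] → sum 3
[11, -7, -3, 10, 9] → sum 20
[-7, -3, 10, 9, -10] → sum -1
[-3, 10, 9, -10, 15] → sum 21
[10, 9, -10, 15, -1] → sum 23
Minimum of these is -10.

-10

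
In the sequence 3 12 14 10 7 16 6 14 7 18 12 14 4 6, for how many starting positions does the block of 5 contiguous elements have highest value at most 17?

[3, 12, 14, 10, 7] → max 14  ≤ 17 ✓
[12, 14, 10, 7, 16] → max 16  ≤ 17 ✓
[14, 10, 7, 16, 6] → max 16  ≤ 17 ✓
[10, 7, 16, 6, 14] → max 16  ≤ 17 ✓
[7, 16, 6, 14, 7] → max 16  ≤ 17 ✓
[16, 6, 14, 7, 18] → max 18
[6, 14, 7, 18, 12] → max 18
[14, 7, 18, 12, 14] → max 18
[7, 18, 12, 14, 4] → max 18
[18, 12, 14, 4, 6] → max 18
5 windows satisfy the condition.

5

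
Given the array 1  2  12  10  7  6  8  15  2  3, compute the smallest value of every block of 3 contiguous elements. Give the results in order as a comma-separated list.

1, 2, 7, 6, 6, 6, 2, 2

Sliding a size-3 window across the 10 values:
(1, 2, 12) → min 1
(2, 12, 10) → min 2
(12, 10, 7) → min 7
(10, 7, 6) → min 6
(7, 6, 8) → min 6
(6, 8, 15) → min 6
(8, 15, 2) → min 2
(15, 2, 3) → min 2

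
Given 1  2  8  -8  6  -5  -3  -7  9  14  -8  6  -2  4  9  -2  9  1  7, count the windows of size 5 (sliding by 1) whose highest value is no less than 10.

(1, 2, 8, -8, 6) → max 8
(2, 8, -8, 6, -5) → max 8
(8, -8, 6, -5, -3) → max 8
(-8, 6, -5, -3, -7) → max 6
(6, -5, -3, -7, 9) → max 9
(-5, -3, -7, 9, 14) → max 14  ≥ 10 ✓
(-3, -7, 9, 14, -8) → max 14  ≥ 10 ✓
(-7, 9, 14, -8, 6) → max 14  ≥ 10 ✓
(9, 14, -8, 6, -2) → max 14  ≥ 10 ✓
(14, -8, 6, -2, 4) → max 14  ≥ 10 ✓
(-8, 6, -2, 4, 9) → max 9
(6, -2, 4, 9, -2) → max 9
(-2, 4, 9, -2, 9) → max 9
(4, 9, -2, 9, 1) → max 9
(9, -2, 9, 1, 7) → max 9
5 windows satisfy the condition.

5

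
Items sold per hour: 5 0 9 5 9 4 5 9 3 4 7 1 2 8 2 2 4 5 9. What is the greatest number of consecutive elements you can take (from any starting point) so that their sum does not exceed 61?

13

Extend to the right; shrink from the left whenever the sum exceeds 61:
→ 5: sum 5, len 1
→ 0: sum 5, len 2
→ 9: sum 14, len 3
→ 5: sum 19, len 4
→ 9: sum 28, len 5
→ 4: sum 32, len 6
→ 5: sum 37, len 7
→ 9: sum 46, len 8
→ 3: sum 49, len 9
→ 4: sum 53, len 10
→ 7: sum 60, len 11
→ 1: sum 61, len 12
→ 2 (dropped 5): sum 58, len 12
→ 8 (dropped 0, 9): sum 57, len 11
→ 2: sum 59, len 12
→ 2: sum 61, len 13
→ 4 (dropped 5): sum 60, len 13
→ 5 (dropped 9): sum 56, len 13
→ 9 (dropped 4): sum 61, len 13
Longest length seen: 13.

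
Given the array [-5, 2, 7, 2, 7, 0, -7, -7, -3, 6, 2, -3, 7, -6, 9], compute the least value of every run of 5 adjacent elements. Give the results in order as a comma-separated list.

[-5, 2, 7, 2, 7] → min -5
[2, 7, 2, 7, 0] → min 0
[7, 2, 7, 0, -7] → min -7
[2, 7, 0, -7, -7] → min -7
[7, 0, -7, -7, -3] → min -7
[0, -7, -7, -3, 6] → min -7
[-7, -7, -3, 6, 2] → min -7
[-7, -3, 6, 2, -3] → min -7
[-3, 6, 2, -3, 7] → min -3
[6, 2, -3, 7, -6] → min -6
[2, -3, 7, -6, 9] → min -6

-5, 0, -7, -7, -7, -7, -7, -7, -3, -6, -6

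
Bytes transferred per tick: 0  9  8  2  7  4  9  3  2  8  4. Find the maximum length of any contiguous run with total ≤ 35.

add 0: [0] sum 0, len 1
add 9: [0, 9] sum 9, len 2
add 8: [0, 9, 8] sum 17, len 3
add 2: [0, 9, 8, 2] sum 19, len 4
add 7: [0, 9, 8, 2, 7] sum 26, len 5
add 4: [0, 9, 8, 2, 7, 4] sum 30, len 6
add 9: [8, 2, 7, 4, 9] sum 30, len 5
add 3: [8, 2, 7, 4, 9, 3] sum 33, len 6
add 2: [8, 2, 7, 4, 9, 3, 2] sum 35, len 7
add 8: [2, 7, 4, 9, 3, 2, 8] sum 35, len 7
add 4: [4, 9, 3, 2, 8, 4] sum 30, len 6
Longest length seen: 7.

7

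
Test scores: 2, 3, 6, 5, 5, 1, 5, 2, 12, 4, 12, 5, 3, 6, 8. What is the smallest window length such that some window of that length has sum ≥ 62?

Extend right; whenever the sum reaches 62, record the length and shrink from the left:
add 2: running sum 2 < 62
add 3: running sum 5 < 62
add 6: running sum 11 < 62
add 5: running sum 16 < 62
add 5: running sum 21 < 62
add 1: running sum 22 < 62
add 5: running sum 27 < 62
add 2: running sum 29 < 62
add 12: running sum 41 < 62
add 4: running sum 45 < 62
add 12: running sum 57 < 62
end 11: [2, 3, 6, 5, 5, 1, 5, 2, 12, 4, 12, 5] sum 62, len 12
end 12: [3, 6, 5, 5, 1, 5, 2, 12, 4, 12, 5, 3] sum 63, len 12
end 13: [6, 5, 5, 1, 5, 2, 12, 4, 12, 5, 3, 6] sum 66, len 12
end 14: [5, 1, 5, 2, 12, 4, 12, 5, 3, 6, 8] sum 63, len 11
Shortest qualifying length: 11.

11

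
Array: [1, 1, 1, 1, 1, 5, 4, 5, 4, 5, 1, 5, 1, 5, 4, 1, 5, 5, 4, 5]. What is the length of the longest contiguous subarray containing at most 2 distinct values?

[1] 1 distinct, len 1
[1, 1] 1 distinct, len 2
[1, 1, 1] 1 distinct, len 3
[1, 1, 1, 1] 1 distinct, len 4
[1, 1, 1, 1, 1] 1 distinct, len 5
[1, 1, 1, 1, 1, 5] 2 distinct, len 6
[5, 4] 2 distinct, len 2
[5, 4, 5] 2 distinct, len 3
[5, 4, 5, 4] 2 distinct, len 4
[5, 4, 5, 4, 5] 2 distinct, len 5
[5, 1] 2 distinct, len 2
[5, 1, 5] 2 distinct, len 3
[5, 1, 5, 1] 2 distinct, len 4
[5, 1, 5, 1, 5] 2 distinct, len 5
[5, 4] 2 distinct, len 2
[4, 1] 2 distinct, len 2
[1, 5] 2 distinct, len 2
[1, 5, 5] 2 distinct, len 3
[5, 5, 4] 2 distinct, len 3
[5, 5, 4, 5] 2 distinct, len 4
Longest length with ≤2 distinct: 6.

6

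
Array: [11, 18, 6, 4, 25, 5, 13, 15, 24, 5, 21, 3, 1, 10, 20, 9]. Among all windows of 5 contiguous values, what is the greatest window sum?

(11, 18, 6, 4, 25) → sum 64
(18, 6, 4, 25, 5) → sum 58
(6, 4, 25, 5, 13) → sum 53
(4, 25, 5, 13, 15) → sum 62
(25, 5, 13, 15, 24) → sum 82
(5, 13, 15, 24, 5) → sum 62
(13, 15, 24, 5, 21) → sum 78
(15, 24, 5, 21, 3) → sum 68
(24, 5, 21, 3, 1) → sum 54
(5, 21, 3, 1, 10) → sum 40
(21, 3, 1, 10, 20) → sum 55
(3, 1, 10, 20, 9) → sum 43
Greatest of these is 82.

82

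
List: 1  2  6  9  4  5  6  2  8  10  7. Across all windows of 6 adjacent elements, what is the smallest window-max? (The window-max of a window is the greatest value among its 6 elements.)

Window maxs for each of the 6 positions:
(1, 2, 6, 9, 4, 5) → max 9
(2, 6, 9, 4, 5, 6) → max 9
(6, 9, 4, 5, 6, 2) → max 9
(9, 4, 5, 6, 2, 8) → max 9
(4, 5, 6, 2, 8, 10) → max 10
(5, 6, 2, 8, 10, 7) → max 10
Smallest of these is 9.

9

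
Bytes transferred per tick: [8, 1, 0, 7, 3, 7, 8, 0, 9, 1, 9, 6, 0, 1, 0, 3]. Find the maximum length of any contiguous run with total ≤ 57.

15

Extend to the right; shrink from the left whenever the sum exceeds 57:
→ 8: sum 8, len 1
→ 1: sum 9, len 2
→ 0: sum 9, len 3
→ 7: sum 16, len 4
→ 3: sum 19, len 5
→ 7: sum 26, len 6
→ 8: sum 34, len 7
→ 0: sum 34, len 8
→ 9: sum 43, len 9
→ 1: sum 44, len 10
→ 9: sum 53, len 11
→ 6 (dropped 8): sum 51, len 11
→ 0: sum 51, len 12
→ 1: sum 52, len 13
→ 0: sum 52, len 14
→ 3: sum 55, len 15
Longest length seen: 15.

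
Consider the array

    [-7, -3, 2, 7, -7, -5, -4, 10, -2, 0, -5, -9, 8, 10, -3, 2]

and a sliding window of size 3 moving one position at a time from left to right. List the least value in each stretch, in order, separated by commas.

-7, -3, -7, -7, -7, -5, -4, -2, -5, -9, -9, -9, -3, -3

Sliding a size-3 window across the 16 values:
[-7, -3, 2] → min -7
[-3, 2, 7] → min -3
[2, 7, -7] → min -7
[7, -7, -5] → min -7
[-7, -5, -4] → min -7
[-5, -4, 10] → min -5
[-4, 10, -2] → min -4
[10, -2, 0] → min -2
[-2, 0, -5] → min -5
[0, -5, -9] → min -9
[-5, -9, 8] → min -9
[-9, 8, 10] → min -9
[8, 10, -3] → min -3
[10, -3, 2] → min -3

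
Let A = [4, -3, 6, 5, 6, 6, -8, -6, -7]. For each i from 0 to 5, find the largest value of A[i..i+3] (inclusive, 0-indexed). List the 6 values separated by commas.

6, 6, 6, 6, 6, 6

4 -3 6 5 → max 6
-3 6 5 6 → max 6
6 5 6 6 → max 6
5 6 6 -8 → max 6
6 6 -8 -6 → max 6
6 -8 -6 -7 → max 6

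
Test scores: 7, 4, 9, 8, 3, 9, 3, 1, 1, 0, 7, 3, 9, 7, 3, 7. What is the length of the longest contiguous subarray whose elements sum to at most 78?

15

add 7: [7] sum 7, len 1
add 4: [7, 4] sum 11, len 2
add 9: [7, 4, 9] sum 20, len 3
add 8: [7, 4, 9, 8] sum 28, len 4
add 3: [7, 4, 9, 8, 3] sum 31, len 5
add 9: [7, 4, 9, 8, 3, 9] sum 40, len 6
add 3: [7, 4, 9, 8, 3, 9, 3] sum 43, len 7
add 1: [7, 4, 9, 8, 3, 9, 3, 1] sum 44, len 8
add 1: [7, 4, 9, 8, 3, 9, 3, 1, 1] sum 45, len 9
add 0: [7, 4, 9, 8, 3, 9, 3, 1, 1, 0] sum 45, len 10
add 7: [7, 4, 9, 8, 3, 9, 3, 1, 1, 0, 7] sum 52, len 11
add 3: [7, 4, 9, 8, 3, 9, 3, 1, 1, 0, 7, 3] sum 55, len 12
add 9: [7, 4, 9, 8, 3, 9, 3, 1, 1, 0, 7, 3, 9] sum 64, len 13
add 7: [7, 4, 9, 8, 3, 9, 3, 1, 1, 0, 7, 3, 9, 7] sum 71, len 14
add 3: [7, 4, 9, 8, 3, 9, 3, 1, 1, 0, 7, 3, 9, 7, 3] sum 74, len 15
add 7: [4, 9, 8, 3, 9, 3, 1, 1, 0, 7, 3, 9, 7, 3, 7] sum 74, len 15
Longest length seen: 15.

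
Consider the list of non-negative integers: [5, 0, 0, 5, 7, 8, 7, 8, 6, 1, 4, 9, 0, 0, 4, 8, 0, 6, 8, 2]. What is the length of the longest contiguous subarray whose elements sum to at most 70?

Extend to the right; shrink from the left whenever the sum exceeds 70:
[5] sum 5 len 1
[5, 0] sum 5 len 2
[5, 0, 0] sum 5 len 3
[5, 0, 0, 5] sum 10 len 4
[5, 0, 0, 5, 7] sum 17 len 5
[5, 0, 0, 5, 7, 8] sum 25 len 6
[5, 0, 0, 5, 7, 8, 7] sum 32 len 7
[5, 0, 0, 5, 7, 8, 7, 8] sum 40 len 8
[5, 0, 0, 5, 7, 8, 7, 8, 6] sum 46 len 9
[5, 0, 0, 5, 7, 8, 7, 8, 6, 1] sum 47 len 10
[5, 0, 0, 5, 7, 8, 7, 8, 6, 1, 4] sum 51 len 11
[5, 0, 0, 5, 7, 8, 7, 8, 6, 1, 4, 9] sum 60 len 12
[5, 0, 0, 5, 7, 8, 7, 8, 6, 1, 4, 9, 0] sum 60 len 13
[5, 0, 0, 5, 7, 8, 7, 8, 6, 1, 4, 9, 0, 0] sum 60 len 14
[5, 0, 0, 5, 7, 8, 7, 8, 6, 1, 4, 9, 0, 0, 4] sum 64 len 15
[0, 0, 5, 7, 8, 7, 8, 6, 1, 4, 9, 0, 0, 4, 8] sum 67 len 15
[0, 0, 5, 7, 8, 7, 8, 6, 1, 4, 9, 0, 0, 4, 8, 0] sum 67 len 16
[7, 8, 7, 8, 6, 1, 4, 9, 0, 0, 4, 8, 0, 6] sum 68 len 14
[8, 7, 8, 6, 1, 4, 9, 0, 0, 4, 8, 0, 6, 8] sum 69 len 14
[7, 8, 6, 1, 4, 9, 0, 0, 4, 8, 0, 6, 8, 2] sum 63 len 14
Longest length seen: 16.

16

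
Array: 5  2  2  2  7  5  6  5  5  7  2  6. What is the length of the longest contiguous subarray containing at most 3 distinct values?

6

[5] 1 distinct, len 1
[5, 2] 2 distinct, len 2
[5, 2, 2] 2 distinct, len 3
[5, 2, 2, 2] 2 distinct, len 4
[5, 2, 2, 2, 7] 3 distinct, len 5
[5, 2, 2, 2, 7, 5] 3 distinct, len 6
[7, 5, 6] 3 distinct, len 3
[7, 5, 6, 5] 3 distinct, len 4
[7, 5, 6, 5, 5] 3 distinct, len 5
[7, 5, 6, 5, 5, 7] 3 distinct, len 6
[5, 5, 7, 2] 3 distinct, len 4
[7, 2, 6] 3 distinct, len 3
Longest length with ≤3 distinct: 6.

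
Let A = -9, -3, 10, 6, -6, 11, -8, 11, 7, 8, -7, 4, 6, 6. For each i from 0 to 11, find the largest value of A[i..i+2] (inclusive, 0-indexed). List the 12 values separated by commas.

Sliding a size-3 window across the 14 values:
(-9, -3, 10) → max 10
(-3, 10, 6) → max 10
(10, 6, -6) → max 10
(6, -6, 11) → max 11
(-6, 11, -8) → max 11
(11, -8, 11) → max 11
(-8, 11, 7) → max 11
(11, 7, 8) → max 11
(7, 8, -7) → max 8
(8, -7, 4) → max 8
(-7, 4, 6) → max 6
(4, 6, 6) → max 6

10, 10, 10, 11, 11, 11, 11, 11, 8, 8, 6, 6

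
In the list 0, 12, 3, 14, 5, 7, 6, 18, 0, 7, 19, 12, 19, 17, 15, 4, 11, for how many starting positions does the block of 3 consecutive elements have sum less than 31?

(0, 12, 3) → sum 15  < 31 ✓
(12, 3, 14) → sum 29  < 31 ✓
(3, 14, 5) → sum 22  < 31 ✓
(14, 5, 7) → sum 26  < 31 ✓
(5, 7, 6) → sum 18  < 31 ✓
(7, 6, 18) → sum 31
(6, 18, 0) → sum 24  < 31 ✓
(18, 0, 7) → sum 25  < 31 ✓
(0, 7, 19) → sum 26  < 31 ✓
(7, 19, 12) → sum 38
(19, 12, 19) → sum 50
(12, 19, 17) → sum 48
(19, 17, 15) → sum 51
(17, 15, 4) → sum 36
(15, 4, 11) → sum 30  < 31 ✓
9 windows satisfy the condition.

9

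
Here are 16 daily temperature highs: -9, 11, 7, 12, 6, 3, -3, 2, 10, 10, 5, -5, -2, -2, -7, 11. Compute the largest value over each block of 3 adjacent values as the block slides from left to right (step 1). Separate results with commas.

Sliding a size-3 window across the 16 values:
[-9, 11, 7] → max 11
[11, 7, 12] → max 12
[7, 12, 6] → max 12
[12, 6, 3] → max 12
[6, 3, -3] → max 6
[3, -3, 2] → max 3
[-3, 2, 10] → max 10
[2, 10, 10] → max 10
[10, 10, 5] → max 10
[10, 5, -5] → max 10
[5, -5, -2] → max 5
[-5, -2, -2] → max -2
[-2, -2, -7] → max -2
[-2, -7, 11] → max 11

11, 12, 12, 12, 6, 3, 10, 10, 10, 10, 5, -2, -2, 11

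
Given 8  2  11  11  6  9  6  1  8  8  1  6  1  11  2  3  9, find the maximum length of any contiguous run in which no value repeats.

add 8: [8] len 1
add 2: [8, 2] len 2
add 11: [8, 2, 11] len 3
add 11 (repeat 11, move left end past it): [11] len 1
add 6: [11, 6] len 2
add 9: [11, 6, 9] len 3
add 6 (repeat 6, move left end past it): [9, 6] len 2
add 1: [9, 6, 1] len 3
add 8: [9, 6, 1, 8] len 4
add 8 (repeat 8, move left end past it): [8] len 1
add 1: [8, 1] len 2
add 6: [8, 1, 6] len 3
add 1 (repeat 1, move left end past it): [6, 1] len 2
add 11: [6, 1, 11] len 3
add 2: [6, 1, 11, 2] len 4
add 3: [6, 1, 11, 2, 3] len 5
add 9: [6, 1, 11, 2, 3, 9] len 6
Longest all-distinct length: 6.

6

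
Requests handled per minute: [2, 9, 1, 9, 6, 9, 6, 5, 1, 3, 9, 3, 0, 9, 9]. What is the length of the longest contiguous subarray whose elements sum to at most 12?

3

[2] sum 2 len 1
[2, 9] sum 11 len 2
[2, 9, 1] sum 12 len 3
[1, 9] sum 10 len 2
[6] sum 6 len 1
[9] sum 9 len 1
[6] sum 6 len 1
[6, 5] sum 11 len 2
[6, 5, 1] sum 12 len 3
[5, 1, 3] sum 9 len 3
[3, 9] sum 12 len 2
[9, 3] sum 12 len 2
[9, 3, 0] sum 12 len 3
[3, 0, 9] sum 12 len 3
[9] sum 9 len 1
Longest length seen: 3.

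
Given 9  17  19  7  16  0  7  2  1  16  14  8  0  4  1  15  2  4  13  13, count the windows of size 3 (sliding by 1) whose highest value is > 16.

9 17 19 → max 19  > 16 ✓
17 19 7 → max 19  > 16 ✓
19 7 16 → max 19  > 16 ✓
7 16 0 → max 16
16 0 7 → max 16
0 7 2 → max 7
7 2 1 → max 7
2 1 16 → max 16
1 16 14 → max 16
16 14 8 → max 16
14 8 0 → max 14
8 0 4 → max 8
0 4 1 → max 4
4 1 15 → max 15
1 15 2 → max 15
15 2 4 → max 15
2 4 13 → max 13
4 13 13 → max 13
3 windows satisfy the condition.

3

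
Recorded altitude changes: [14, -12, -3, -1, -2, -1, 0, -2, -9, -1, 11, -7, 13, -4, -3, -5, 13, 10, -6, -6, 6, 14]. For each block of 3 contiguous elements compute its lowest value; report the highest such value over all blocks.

-2

Each size-3 window and its min:
(14, -12, -3) → min -12
(-12, -3, -1) → min -12
(-3, -1, -2) → min -3
(-1, -2, -1) → min -2
(-2, -1, 0) → min -2
(-1, 0, -2) → min -2
(0, -2, -9) → min -9
(-2, -9, -1) → min -9
(-9, -1, 11) → min -9
(-1, 11, -7) → min -7
(11, -7, 13) → min -7
(-7, 13, -4) → min -7
(13, -4, -3) → min -4
(-4, -3, -5) → min -5
(-3, -5, 13) → min -5
(-5, 13, 10) → min -5
(13, 10, -6) → min -6
(10, -6, -6) → min -6
(-6, -6, 6) → min -6
(-6, 6, 14) → min -6
Highest of these is -2.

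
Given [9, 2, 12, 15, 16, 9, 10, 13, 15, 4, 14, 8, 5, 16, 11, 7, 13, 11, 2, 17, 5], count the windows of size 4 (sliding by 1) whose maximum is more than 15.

10

(9, 2, 12, 15) → max 15
(2, 12, 15, 16) → max 16  > 15 ✓
(12, 15, 16, 9) → max 16  > 15 ✓
(15, 16, 9, 10) → max 16  > 15 ✓
(16, 9, 10, 13) → max 16  > 15 ✓
(9, 10, 13, 15) → max 15
(10, 13, 15, 4) → max 15
(13, 15, 4, 14) → max 15
(15, 4, 14, 8) → max 15
(4, 14, 8, 5) → max 14
(14, 8, 5, 16) → max 16  > 15 ✓
(8, 5, 16, 11) → max 16  > 15 ✓
(5, 16, 11, 7) → max 16  > 15 ✓
(16, 11, 7, 13) → max 16  > 15 ✓
(11, 7, 13, 11) → max 13
(7, 13, 11, 2) → max 13
(13, 11, 2, 17) → max 17  > 15 ✓
(11, 2, 17, 5) → max 17  > 15 ✓
10 windows satisfy the condition.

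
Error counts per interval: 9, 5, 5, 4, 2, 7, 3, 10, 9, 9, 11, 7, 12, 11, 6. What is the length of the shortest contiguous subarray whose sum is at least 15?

add 9: running sum 9 < 15
add 5: running sum 14 < 15
end 2: [9, 5, 5] sum 19, len 3
end 3: [9, 5, 5, 4] sum 23, len 4
end 4: [5, 5, 4, 2] sum 16, len 4
end 5: [5, 4, 2, 7] sum 18, len 4
end 6: [4, 2, 7, 3] sum 16, len 4
end 7: [7, 3, 10] sum 20, len 3
end 8: [10, 9] sum 19, len 2
end 9: [9, 9] sum 18, len 2
end 10: [9, 11] sum 20, len 2
end 11: [11, 7] sum 18, len 2
end 12: [7, 12] sum 19, len 2
end 13: [12, 11] sum 23, len 2
end 14: [11, 6] sum 17, len 2
Shortest qualifying length: 2.

2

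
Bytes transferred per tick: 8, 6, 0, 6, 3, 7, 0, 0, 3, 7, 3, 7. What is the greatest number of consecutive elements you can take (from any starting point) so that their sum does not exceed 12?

[8] sum 8 len 1
[6] sum 6 len 1
[6, 0] sum 6 len 2
[6, 0, 6] sum 12 len 3
[0, 6, 3] sum 9 len 3
[3, 7] sum 10 len 2
[3, 7, 0] sum 10 len 3
[3, 7, 0, 0] sum 10 len 4
[7, 0, 0, 3] sum 10 len 4
[0, 0, 3, 7] sum 10 len 4
[7, 3] sum 10 len 2
[3, 7] sum 10 len 2
Longest length seen: 4.

4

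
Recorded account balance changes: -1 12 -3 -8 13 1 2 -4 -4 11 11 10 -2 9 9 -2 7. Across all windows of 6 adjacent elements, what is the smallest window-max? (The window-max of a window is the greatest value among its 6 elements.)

-1 12 -3 -8 13 1 → max 13
12 -3 -8 13 1 2 → max 13
-3 -8 13 1 2 -4 → max 13
-8 13 1 2 -4 -4 → max 13
13 1 2 -4 -4 11 → max 13
1 2 -4 -4 11 11 → max 11
2 -4 -4 11 11 10 → max 11
-4 -4 11 11 10 -2 → max 11
-4 11 11 10 -2 9 → max 11
11 11 10 -2 9 9 → max 11
11 10 -2 9 9 -2 → max 11
10 -2 9 9 -2 7 → max 10
Smallest of these is 10.

10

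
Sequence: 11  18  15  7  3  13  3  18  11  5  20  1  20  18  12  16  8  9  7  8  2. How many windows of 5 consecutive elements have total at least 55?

[11, 18, 15, 7, 3] → sum 54
[18, 15, 7, 3, 13] → sum 56  ≥ 55 ✓
[15, 7, 3, 13, 3] → sum 41
[7, 3, 13, 3, 18] → sum 44
[3, 13, 3, 18, 11] → sum 48
[13, 3, 18, 11, 5] → sum 50
[3, 18, 11, 5, 20] → sum 57  ≥ 55 ✓
[18, 11, 5, 20, 1] → sum 55  ≥ 55 ✓
[11, 5, 20, 1, 20] → sum 57  ≥ 55 ✓
[5, 20, 1, 20, 18] → sum 64  ≥ 55 ✓
[20, 1, 20, 18, 12] → sum 71  ≥ 55 ✓
[1, 20, 18, 12, 16] → sum 67  ≥ 55 ✓
[20, 18, 12, 16, 8] → sum 74  ≥ 55 ✓
[18, 12, 16, 8, 9] → sum 63  ≥ 55 ✓
[12, 16, 8, 9, 7] → sum 52
[16, 8, 9, 7, 8] → sum 48
[8, 9, 7, 8, 2] → sum 34
9 windows satisfy the condition.

9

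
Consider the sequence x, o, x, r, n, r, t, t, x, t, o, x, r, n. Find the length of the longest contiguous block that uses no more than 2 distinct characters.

add x: window [x] (1 distinct), len 1
add o: window [x, o] (2 distinct), len 2
add x: window [x, o, x] (2 distinct), len 3
add r: window [x, r] (2 distinct), len 2
add n: window [r, n] (2 distinct), len 2
add r: window [r, n, r] (2 distinct), len 3
add t: window [r, t] (2 distinct), len 2
add t: window [r, t, t] (2 distinct), len 3
add x: window [t, t, x] (2 distinct), len 3
add t: window [t, t, x, t] (2 distinct), len 4
add o: window [t, o] (2 distinct), len 2
add x: window [o, x] (2 distinct), len 2
add r: window [x, r] (2 distinct), len 2
add n: window [r, n] (2 distinct), len 2
Longest length with ≤2 distinct: 4.

4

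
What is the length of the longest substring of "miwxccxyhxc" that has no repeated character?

[m] len 1
[m, i] len 2
[m, i, w] len 3
[m, i, w, x] len 4
[m, i, w, x, c] len 5
[c] len 1
[c, x] len 2
[c, x, y] len 3
[c, x, y, h] len 4
[y, h, x] len 3
[y, h, x, c] len 4
Longest all-distinct length: 5.

5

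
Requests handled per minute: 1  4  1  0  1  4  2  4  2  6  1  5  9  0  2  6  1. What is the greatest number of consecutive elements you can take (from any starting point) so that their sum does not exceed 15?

add 1: [1] sum 1, len 1
add 4: [1, 4] sum 5, len 2
add 1: [1, 4, 1] sum 6, len 3
add 0: [1, 4, 1, 0] sum 6, len 4
add 1: [1, 4, 1, 0, 1] sum 7, len 5
add 4: [1, 4, 1, 0, 1, 4] sum 11, len 6
add 2: [1, 4, 1, 0, 1, 4, 2] sum 13, len 7
add 4: [1, 0, 1, 4, 2, 4] sum 12, len 6
add 2: [1, 0, 1, 4, 2, 4, 2] sum 14, len 7
add 6: [2, 4, 2, 6] sum 14, len 4
add 1: [2, 4, 2, 6, 1] sum 15, len 5
add 5: [2, 6, 1, 5] sum 14, len 4
add 9: [1, 5, 9] sum 15, len 3
add 0: [1, 5, 9, 0] sum 15, len 4
add 2: [9, 0, 2] sum 11, len 3
add 6: [0, 2, 6] sum 8, len 3
add 1: [0, 2, 6, 1] sum 9, len 4
Longest length seen: 7.

7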